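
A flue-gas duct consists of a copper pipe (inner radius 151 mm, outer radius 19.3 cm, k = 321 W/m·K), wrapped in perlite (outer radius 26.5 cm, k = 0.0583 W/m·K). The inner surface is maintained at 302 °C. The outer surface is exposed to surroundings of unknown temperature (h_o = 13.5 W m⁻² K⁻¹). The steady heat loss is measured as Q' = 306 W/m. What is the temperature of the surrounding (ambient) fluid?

Series resistances:
  R'_copper = ln(0.193/0.151)/(2πk) = 0.2454/(2π·321) = 1.217×10^-4 m·K/W
  R'_perlite = ln(0.265/0.193)/(2πk) = 0.3170/(2π·0.0583) = 0.8655 m·K/W
  R'_conv,out = 1/(2πr h) = 1/(2π·0.265·13.5) = 0.04449 m·K/W
ΣR = 0.9101 m·K/W
ΔT = Q'·ΣR = 306 × 0.9101 = 278.5 K
Heat flows outward, so T_out = T_in − ΔT = 302 − 278.5 = 23.5 °C

T_out = 23.5 °C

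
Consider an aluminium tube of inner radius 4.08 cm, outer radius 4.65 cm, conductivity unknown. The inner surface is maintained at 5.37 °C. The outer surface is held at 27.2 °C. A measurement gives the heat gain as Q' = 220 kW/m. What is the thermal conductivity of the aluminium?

ΣR = ΔT/Q' = |5.37 − 27.2|/2.20×10^5 = 9.923×10^-5 m·K/W
ln(r₂/r₁)/(2πk) = 9.923×10^-5 ⇒ k = 0.1308/(2π·9.923×10^-5) = 210 W/m·K

k = 210 W/m·K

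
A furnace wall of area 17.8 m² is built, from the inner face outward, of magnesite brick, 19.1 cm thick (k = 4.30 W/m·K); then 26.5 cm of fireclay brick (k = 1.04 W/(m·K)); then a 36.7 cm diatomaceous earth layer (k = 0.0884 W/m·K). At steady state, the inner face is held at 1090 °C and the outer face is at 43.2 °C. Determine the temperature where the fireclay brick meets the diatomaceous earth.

T = 1020 °C

Treat each layer as a resistance in series:
  R_magnesite brick = L/(kA) = 0.191/(4.30·17.8) = 0.002495 K/W
  R_fireclay brick = L/(kA) = 0.265/(1.04·17.8) = 0.01432 K/W
  R_diatomaceous earth = L/(kA) = 0.367/(0.0884·17.8) = 0.2332 K/W
ΣR = 0.002495 + 0.01432 + 0.2332 = 0.2500 K/W
Q = ΔT/ΣR = (1090 °C − 43.2 °C)/0.2500 = 4187 W
From the inner boundary to the fireclay brick/diatomaceous earth interface, ΣR_partial = 0.01682 K/W.
T_interface = T_in − Q·ΣR_partial = 1090 °C − (4187)(0.01682) = 1020 °C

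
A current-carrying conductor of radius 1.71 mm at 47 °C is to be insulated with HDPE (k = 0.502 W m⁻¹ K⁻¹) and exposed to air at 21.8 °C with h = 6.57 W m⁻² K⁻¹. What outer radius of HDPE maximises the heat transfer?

r_cr = 7.64 cm

For a cylinder, r_cr = k_ins/h = 0.502/6.57 = 0.0764 m = 7.64 cm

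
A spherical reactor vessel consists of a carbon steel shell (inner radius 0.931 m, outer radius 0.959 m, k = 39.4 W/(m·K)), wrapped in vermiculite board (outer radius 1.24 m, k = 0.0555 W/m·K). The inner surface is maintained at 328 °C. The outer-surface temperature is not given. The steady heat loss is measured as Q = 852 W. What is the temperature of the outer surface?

Series resistances:
  R_carbon steel = (1/0.931 − 1/0.959)/(4πk) = 0.03136/(4π·39.4) = 6.334×10^-5 K/W
  R_vermiculite board = (1/0.959 − 1/1.24)/(4πk) = 0.2363/(4π·0.0555) = 0.3388 K/W
ΣR = 0.3389 K/W
ΔT = Q·ΣR = 852 × 0.3389 = 288.7 K
Heat flows outward, so T_out = T_in − ΔT = 328 − 288.7 = 39.3 °C

T_out = 39.3 °C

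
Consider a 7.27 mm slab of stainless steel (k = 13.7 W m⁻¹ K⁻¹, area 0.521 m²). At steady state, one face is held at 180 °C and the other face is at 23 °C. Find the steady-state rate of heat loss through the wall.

Q = 154 kW

Q = kA·ΔT/L = 13.7 × 0.521 × |180 °C − 23 °C| / 0.00727 = 1.54×10^5 W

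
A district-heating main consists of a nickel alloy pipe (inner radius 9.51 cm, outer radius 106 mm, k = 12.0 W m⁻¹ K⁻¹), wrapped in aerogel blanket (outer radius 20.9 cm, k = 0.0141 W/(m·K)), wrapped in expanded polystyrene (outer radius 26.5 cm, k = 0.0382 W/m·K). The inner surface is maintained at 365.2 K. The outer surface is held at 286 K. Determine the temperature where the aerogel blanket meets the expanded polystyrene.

T = 295.1 K

Resistance network (inner→outer):
  R'_nickel alloy = ln(0.106/0.0951)/(2πk) = 0.1085/(2π·12.0) = 0.001439 m·K/W
  R'_aerogel blanket = ln(0.209/0.106)/(2πk) = 0.6789/(2π·0.0141) = 7.663 m·K/W
  R'_expanded polystyrene = ln(0.265/0.209)/(2πk) = 0.2374/(2π·0.0382) = 0.9891 m·K/W
ΣR = 0.001439 + 7.663 + 0.9891 = 8.654 m·K/W
Q' = ΔT/ΣR = (365.2 K − 286 K)/8.654 = 9.152 W/m
From the inner boundary to the aerogel blanket/expanded polystyrene interface, ΣR_partial = 7.664 m·K/W.
T_interface = T_in − Q'·ΣR_partial = 365.2 K − (9.152)(7.664) = 295.1 K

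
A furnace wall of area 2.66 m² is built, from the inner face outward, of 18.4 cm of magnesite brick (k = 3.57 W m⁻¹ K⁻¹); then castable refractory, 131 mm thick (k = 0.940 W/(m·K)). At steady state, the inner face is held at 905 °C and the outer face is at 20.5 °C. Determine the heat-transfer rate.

Q = 12.3 kW

Series thermal resistances, inner to outer:
  R_magnesite brick = L/(kA) = 0.184/(3.57·2.66) = 0.01938 K/W
  R_castable refractory = L/(kA) = 0.131/(0.940·2.66) = 0.05239 K/W
ΣR = 0.01938 + 0.05239 = 0.07177 K/W
Q = ΔT/ΣR = (905 °C − 20.5 °C)/0.07177 = 12300 W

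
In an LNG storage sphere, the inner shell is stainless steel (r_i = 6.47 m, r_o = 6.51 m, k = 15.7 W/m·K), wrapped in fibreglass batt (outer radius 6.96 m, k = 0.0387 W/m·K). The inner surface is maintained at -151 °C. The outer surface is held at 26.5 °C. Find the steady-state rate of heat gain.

Treat each layer as a resistance in series:
  R_stainless steel = (1/6.47 − 1/6.51)/(4πk) = 9.497×10^-4/(4π·15.7) = 4.814×10^-6 K/W
  R_fibreglass batt = (1/6.51 − 1/6.96)/(4πk) = 0.009932/(4π·0.0387) = 0.02042 K/W
ΣR = 4.814×10^-6 + 0.02042 = 0.02042 K/W
Q = ΔT/ΣR = (-151 °C − 26.5 °C)/0.02042 = -8690 W
(Negative Q ⇒ heat flows inward; heat gain = 8690 W.)

Q = 8.69 kW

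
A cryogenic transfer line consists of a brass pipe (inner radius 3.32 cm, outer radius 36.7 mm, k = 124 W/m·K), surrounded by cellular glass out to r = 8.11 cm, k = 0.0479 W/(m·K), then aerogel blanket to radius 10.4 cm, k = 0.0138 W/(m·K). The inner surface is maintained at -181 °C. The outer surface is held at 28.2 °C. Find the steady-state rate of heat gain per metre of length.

Resistance network (inner→outer):
  R'_brass = ln(0.0367/0.0332)/(2πk) = 0.1002/(2π·124) = 1.286×10^-4 m·K/W
  R'_cellular glass = ln(0.0811/0.0367)/(2πk) = 0.7929/(2π·0.0479) = 2.635 m·K/W
  R'_aerogel blanket = ln(0.104/0.0811)/(2πk) = 0.2487/(2π·0.0138) = 2.868 m·K/W
ΣR = 1.286×10^-4 + 2.635 + 2.868 = 5.503 m·K/W
Q' = ΔT/ΣR = (-181 °C − 28.2 °C)/5.503 = -38.0 W/m
(Negative Q' ⇒ heat flows inward; heat gain = 38.0 W/m.)

Q' = 38.0 W/m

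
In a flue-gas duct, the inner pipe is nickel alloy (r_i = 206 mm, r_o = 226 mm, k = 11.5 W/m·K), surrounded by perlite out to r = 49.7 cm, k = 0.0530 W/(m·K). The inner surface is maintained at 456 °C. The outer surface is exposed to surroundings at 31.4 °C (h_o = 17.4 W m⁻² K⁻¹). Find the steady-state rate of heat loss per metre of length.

Series thermal resistances, inner to outer:
  R'_nickel alloy = ln(0.226/0.206)/(2πk) = 0.09266/(2π·11.5) = 0.001282 m·K/W
  R'_perlite = ln(0.497/0.226)/(2πk) = 0.7881/(2π·0.0530) = 2.366 m·K/W
  R'_conv,out = 1/(2πr h) = 1/(2π·0.497·17.4) = 0.01840 m·K/W
ΣR = 0.001282 + 2.366 + 0.01840 = 2.386 m·K/W
Q' = ΔT/ΣR = (456 °C − 31.4 °C)/2.386 = 178 W/m

Q' = 178 W/m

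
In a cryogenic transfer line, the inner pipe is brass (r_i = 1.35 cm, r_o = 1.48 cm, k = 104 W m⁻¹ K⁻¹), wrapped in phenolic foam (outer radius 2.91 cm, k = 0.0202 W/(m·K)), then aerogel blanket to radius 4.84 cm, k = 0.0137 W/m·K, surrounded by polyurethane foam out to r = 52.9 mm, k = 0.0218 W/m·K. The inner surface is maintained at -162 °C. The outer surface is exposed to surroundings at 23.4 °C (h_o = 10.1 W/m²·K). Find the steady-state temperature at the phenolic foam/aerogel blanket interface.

T = -80.9 °C

Series thermal resistances, inner to outer:
  R'_brass = ln(0.0148/0.0135)/(2πk) = 0.09194/(2π·104) = 1.407×10^-4 m·K/W
  R'_phenolic foam = ln(0.0291/0.0148)/(2πk) = 0.6761/(2π·0.0202) = 5.327 m·K/W
  R'_aerogel blanket = ln(0.0484/0.0291)/(2πk) = 0.5088/(2π·0.0137) = 5.910 m·K/W
  R'_polyurethane foam = ln(0.0529/0.0484)/(2πk) = 0.08890/(2π·0.0218) = 0.6491 m·K/W
  R'_conv,out = 1/(2πr h) = 1/(2π·0.0529·10.1) = 0.2979 m·K/W
ΣR = 1.407×10^-4 + 5.327 + 5.910 + 0.6491 + 0.2979 = 12.18 m·K/W
Q' = ΔT/ΣR = (-162 °C − 23.4 °C)/12.18 = -15.22 W/m
From the inner boundary to the phenolic foam/aerogel blanket interface, ΣR_partial = 5.327 m·K/W.
T_interface = T_in − Q'·ΣR_partial = -162 °C − (-15.22)(5.327) = -80.9 °C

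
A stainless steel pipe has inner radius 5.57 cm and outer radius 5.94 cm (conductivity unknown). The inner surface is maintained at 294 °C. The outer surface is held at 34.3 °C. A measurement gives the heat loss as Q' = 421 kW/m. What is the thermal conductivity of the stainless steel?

k = 16.6 W/m·K

ΣR = ΔT/Q' = |294 − 34.3|/4.21×10^5 = 6.169×10^-4 m·K/W
ln(r₂/r₁)/(2πk) = 6.169×10^-4 ⇒ k = 0.06431/(2π·6.169×10^-4) = 16.6 W/m·K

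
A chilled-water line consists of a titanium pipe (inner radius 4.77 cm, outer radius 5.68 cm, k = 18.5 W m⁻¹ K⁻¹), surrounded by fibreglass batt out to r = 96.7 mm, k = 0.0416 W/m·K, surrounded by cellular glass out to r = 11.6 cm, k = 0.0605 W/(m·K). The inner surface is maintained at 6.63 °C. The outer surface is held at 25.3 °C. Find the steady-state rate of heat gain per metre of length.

Series thermal resistances, inner to outer:
  R'_titanium = ln(0.0568/0.0477)/(2πk) = 0.1746/(2π·18.5) = 0.001502 m·K/W
  R'_fibreglass batt = ln(0.0967/0.0568)/(2πk) = 0.5321/(2π·0.0416) = 2.036 m·K/W
  R'_cellular glass = ln(0.116/0.0967)/(2πk) = 0.1820/(2π·0.0605) = 0.4787 m·K/W
ΣR = 0.001502 + 2.036 + 0.4787 = 2.516 m·K/W
Q' = ΔT/ΣR = (6.63 °C − 25.3 °C)/2.516 = -7.42 W/m
(Negative Q' ⇒ heat flows inward; heat gain = 7.42 W/m.)

Q' = 7.42 W/m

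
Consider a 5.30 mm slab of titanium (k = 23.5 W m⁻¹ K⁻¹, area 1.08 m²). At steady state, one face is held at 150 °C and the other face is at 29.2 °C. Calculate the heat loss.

Q = kA·ΔT/L = 23.5 × 1.08 × |150 °C − 29.2 °C| / 0.00530 = 5.78×10^5 W

Q = 578 kW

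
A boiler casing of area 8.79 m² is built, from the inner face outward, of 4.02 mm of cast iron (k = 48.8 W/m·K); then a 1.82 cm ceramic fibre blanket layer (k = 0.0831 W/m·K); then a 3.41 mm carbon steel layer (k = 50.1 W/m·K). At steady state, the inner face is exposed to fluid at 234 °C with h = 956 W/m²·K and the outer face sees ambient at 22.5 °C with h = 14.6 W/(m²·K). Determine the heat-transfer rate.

Treat each layer as a resistance in series:
  R_conv,in = 1/(hA) = 1/(956·8.79) = 1.190×10^-4 K/W
  R_cast iron = L/(kA) = 0.00402/(48.8·8.79) = 9.372×10^-6 K/W
  R_ceramic fibre blanket = L/(kA) = 0.0182/(0.0831·8.79) = 0.02492 K/W
  R_carbon steel = L/(kA) = 0.00341/(50.1·8.79) = 7.743×10^-6 K/W
  R_conv,out = 1/(hA) = 1/(14.6·8.79) = 0.007792 K/W
ΣR = 1.190×10^-4 + 9.372×10^-6 + 0.02492 + 7.743×10^-6 + 0.007792 = 0.03285 K/W
Q = ΔT/ΣR = (234 °C − 22.5 °C)/0.03285 = 6440 W

Q = 6.44 kW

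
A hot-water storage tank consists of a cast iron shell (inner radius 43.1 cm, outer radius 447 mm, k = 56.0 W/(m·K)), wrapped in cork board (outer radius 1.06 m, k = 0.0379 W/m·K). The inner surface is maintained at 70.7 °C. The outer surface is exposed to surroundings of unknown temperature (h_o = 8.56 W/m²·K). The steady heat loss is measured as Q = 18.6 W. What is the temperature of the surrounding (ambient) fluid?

T_out = 20.0 °C

Series resistances:
  R_cast iron = (1/0.431 − 1/0.447)/(4πk) = 0.08305/(4π·56.0) = 1.180×10^-4 K/W
  R_cork board = (1/0.447 − 1/1.06)/(4πk) = 1.294/(4π·0.0379) = 2.716 K/W
  R_conv,out = 1/(4πr²h) = 1/(4π·1.06²·8.56) = 0.008274 K/W
ΣR = 2.725 K/W
ΔT = Q·ΣR = 18.6 × 2.725 = 50.69 K
Heat flows outward, so T_out = T_in − ΔT = 70.7 − 50.69 = 20.0 °C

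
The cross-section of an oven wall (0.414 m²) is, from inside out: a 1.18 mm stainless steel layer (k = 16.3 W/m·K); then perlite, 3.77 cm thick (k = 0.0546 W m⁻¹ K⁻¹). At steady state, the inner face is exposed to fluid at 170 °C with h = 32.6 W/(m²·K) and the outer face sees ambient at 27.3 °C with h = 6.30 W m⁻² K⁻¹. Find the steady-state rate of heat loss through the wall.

Series thermal resistances, inner to outer:
  R_conv,in = 1/(hA) = 1/(32.6·0.414) = 0.07409 K/W
  R_stainless steel = L/(kA) = 0.00118/(16.3·0.414) = 1.749×10^-4 K/W
  R_perlite = L/(kA) = 0.0377/(0.0546·0.414) = 1.668 K/W
  R_conv,out = 1/(hA) = 1/(6.30·0.414) = 0.3834 K/W
ΣR = 0.07409 + 1.749×10^-4 + 1.668 + 0.3834 = 2.126 K/W
Q = ΔT/ΣR = (170 °C − 27.3 °C)/2.126 = 67.1 W

Q = 67.1 W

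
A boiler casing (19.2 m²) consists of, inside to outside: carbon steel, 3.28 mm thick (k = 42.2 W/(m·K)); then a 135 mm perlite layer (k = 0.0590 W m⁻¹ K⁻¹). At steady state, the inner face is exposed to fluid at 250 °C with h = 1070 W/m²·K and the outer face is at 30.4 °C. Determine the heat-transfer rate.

Q = 1840 W

Treat each layer as a resistance in series:
  R_conv,in = 1/(hA) = 1/(1070·19.2) = 4.868×10^-5 K/W
  R_carbon steel = L/(kA) = 0.00328/(42.2·19.2) = 4.048×10^-6 K/W
  R_perlite = L/(kA) = 0.135/(0.0590·19.2) = 0.1192 K/W
ΣR = 4.868×10^-5 + 4.048×10^-6 + 0.1192 = 0.1193 K/W
Q = ΔT/ΣR = (250 °C − 30.4 °C)/0.1193 = 1840 W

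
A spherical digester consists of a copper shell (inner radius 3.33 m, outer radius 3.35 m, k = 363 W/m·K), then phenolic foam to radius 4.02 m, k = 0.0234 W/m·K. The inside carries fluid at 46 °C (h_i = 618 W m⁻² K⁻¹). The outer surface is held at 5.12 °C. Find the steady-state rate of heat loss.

Q = 242 W

Series thermal resistances, inner to outer:
  R_conv,in = 1/(4πr²h) = 1/(4π·3.33²·618) = 1.161×10^-5 K/W
  R_copper = (1/3.33 − 1/3.35)/(4πk) = 0.001793/(4π·363) = 3.930×10^-7 K/W
  R_phenolic foam = (1/3.35 − 1/4.02)/(4πk) = 0.04975/(4π·0.0234) = 0.1692 K/W
ΣR = 1.161×10^-5 + 3.930×10^-7 + 0.1692 = 0.1692 K/W
Q = ΔT/ΣR = (46 °C − 5.12 °C)/0.1692 = 242 W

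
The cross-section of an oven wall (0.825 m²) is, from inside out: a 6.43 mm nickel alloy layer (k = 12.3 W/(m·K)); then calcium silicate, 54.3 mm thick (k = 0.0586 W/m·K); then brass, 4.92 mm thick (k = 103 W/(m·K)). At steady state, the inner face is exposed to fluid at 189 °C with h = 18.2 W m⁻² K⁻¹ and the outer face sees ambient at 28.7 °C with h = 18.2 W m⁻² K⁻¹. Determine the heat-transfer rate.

Series thermal resistances, inner to outer:
  R_conv,in = 1/(hA) = 1/(18.2·0.825) = 0.06660 K/W
  R_nickel alloy = L/(kA) = 0.00643/(12.3·0.825) = 6.337×10^-4 K/W
  R_calcium silicate = L/(kA) = 0.0543/(0.0586·0.825) = 1.123 K/W
  R_brass = L/(kA) = 0.00492/(103·0.825) = 5.790×10^-5 K/W
  R_conv,out = 1/(hA) = 1/(18.2·0.825) = 0.06660 K/W
ΣR = 0.06660 + 6.337×10^-4 + 1.123 + 5.790×10^-5 + 0.06660 = 1.257 K/W
Q = ΔT/ΣR = (189 °C − 28.7 °C)/1.257 = 128 W

Q = 128 W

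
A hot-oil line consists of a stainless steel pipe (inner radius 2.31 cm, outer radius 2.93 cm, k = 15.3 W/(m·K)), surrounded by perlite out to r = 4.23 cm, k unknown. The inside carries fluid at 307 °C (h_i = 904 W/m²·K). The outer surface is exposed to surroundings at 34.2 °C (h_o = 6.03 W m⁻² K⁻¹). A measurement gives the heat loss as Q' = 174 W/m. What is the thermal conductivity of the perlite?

k = 0.0626 W/m·K

ΣR = ΔT/Q' = |307 − 34.2|/174 = 1.568 m·K/W
Known resistances:
  R'_conv,in = 1/(2πr h) = 1/(2π·0.0231·904) = 0.007621 m·K/W
  R'_stainless steel = ln(0.0293/0.0231)/(2πk) = 0.2378/(2π·15.3) = 0.002473 m·K/W
  R'_conv,out = 1/(2πr h) = 1/(2π·0.0423·6.03) = 0.6240 m·K/W
R_perlite = ΣR − ΣR_known = 1.568 − 0.6341 = 0.9339 m·K/W
ln(r₂/r₁)/(2πk) = 0.9339 ⇒ k = 0.3672/(2π·0.9339) = 0.0626 W/m·K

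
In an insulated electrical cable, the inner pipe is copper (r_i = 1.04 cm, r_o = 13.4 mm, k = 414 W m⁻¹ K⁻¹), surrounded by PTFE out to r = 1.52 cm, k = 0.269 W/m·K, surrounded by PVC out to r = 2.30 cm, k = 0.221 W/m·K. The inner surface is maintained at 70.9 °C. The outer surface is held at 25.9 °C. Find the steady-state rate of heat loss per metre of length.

Q' = 121 W/m

Resistance network (inner→outer):
  R'_copper = ln(0.0134/0.0104)/(2πk) = 0.2534/(2π·414) = 9.743×10^-5 m·K/W
  R'_PTFE = ln(0.0152/0.0134)/(2πk) = 0.1260/(2π·0.269) = 0.07457 m·K/W
  R'_PVC = ln(0.0230/0.0152)/(2πk) = 0.4142/(2π·0.221) = 0.2983 m·K/W
ΣR = 9.743×10^-5 + 0.07457 + 0.2983 = 0.3730 m·K/W
Q' = ΔT/ΣR = (70.9 °C − 25.9 °C)/0.3730 = 121 W/m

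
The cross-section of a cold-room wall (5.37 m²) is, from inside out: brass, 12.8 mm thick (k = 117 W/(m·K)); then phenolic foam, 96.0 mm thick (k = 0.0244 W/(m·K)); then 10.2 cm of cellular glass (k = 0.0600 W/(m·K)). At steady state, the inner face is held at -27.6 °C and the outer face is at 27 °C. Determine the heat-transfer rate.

Resistance network (inner→outer):
  R_brass = L/(kA) = 0.0128/(117·5.37) = 2.037×10^-5 K/W
  R_phenolic foam = L/(kA) = 0.0960/(0.0244·5.37) = 0.7327 K/W
  R_cellular glass = L/(kA) = 0.102/(0.0600·5.37) = 0.3166 K/W
ΣR = 2.037×10^-5 + 0.7327 + 0.3166 = 1.049 K/W
Q = ΔT/ΣR = (-27.6 °C − 27 °C)/1.049 = -52.0 W
(Negative Q ⇒ heat flows inward; heat gain = 52.0 W.)

Q = 52.0 W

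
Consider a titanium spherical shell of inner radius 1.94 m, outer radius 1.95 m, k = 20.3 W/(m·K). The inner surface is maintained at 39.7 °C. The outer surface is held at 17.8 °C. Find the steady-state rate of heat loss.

Q = 2110 kW

Q = 4πk·ΔT/(1/r₁ − 1/r₂) = 4π × 20.3 × 21.9 / (1/1.94 − 1/1.95) = 2.11×10^6 W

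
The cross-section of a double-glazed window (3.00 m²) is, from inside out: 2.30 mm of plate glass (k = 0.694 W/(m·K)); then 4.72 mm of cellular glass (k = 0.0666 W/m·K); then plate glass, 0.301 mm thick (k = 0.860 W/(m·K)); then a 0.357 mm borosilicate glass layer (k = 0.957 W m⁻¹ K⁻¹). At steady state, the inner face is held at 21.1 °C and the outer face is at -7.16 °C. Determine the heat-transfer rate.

Q = 1130 W

Series thermal resistances, inner to outer:
  R_plate glass = L/(kA) = 0.00230/(0.694·3.00) = 0.001105 K/W
  R_cellular glass = L/(kA) = 0.00472/(0.0666·3.00) = 0.02362 K/W
  R_plate glass = L/(kA) = 3.01×10^-4/(0.860·3.00) = 1.167×10^-4 K/W
  R_borosilicate glass = L/(kA) = 3.57×10^-4/(0.957·3.00) = 1.243×10^-4 K/W
ΣR = 0.001105 + 0.02362 + 1.167×10^-4 + 1.243×10^-4 = 0.02497 K/W
Q = ΔT/ΣR = (21.1 °C − -7.16 °C)/0.02497 = 1130 W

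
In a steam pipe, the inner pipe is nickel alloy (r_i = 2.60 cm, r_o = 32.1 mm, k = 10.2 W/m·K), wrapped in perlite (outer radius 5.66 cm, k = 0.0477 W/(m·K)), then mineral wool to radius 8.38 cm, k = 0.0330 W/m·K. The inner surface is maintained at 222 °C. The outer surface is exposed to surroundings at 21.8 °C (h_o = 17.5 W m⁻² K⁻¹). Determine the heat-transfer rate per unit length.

Q' = 51.4 W/m

Resistance network (inner→outer):
  R'_nickel alloy = ln(0.0321/0.0260)/(2πk) = 0.2108/(2π·10.2) = 0.003289 m·K/W
  R'_perlite = ln(0.0566/0.0321)/(2πk) = 0.5672/(2π·0.0477) = 1.892 m·K/W
  R'_mineral wool = ln(0.0838/0.0566)/(2πk) = 0.3924/(2π·0.0330) = 1.893 m·K/W
  R'_conv,out = 1/(2πr h) = 1/(2π·0.0838·17.5) = 0.1085 m·K/W
ΣR = 0.003289 + 1.892 + 1.893 + 0.1085 = 3.897 m·K/W
Q' = ΔT/ΣR = (222 °C − 21.8 °C)/3.897 = 51.4 W/m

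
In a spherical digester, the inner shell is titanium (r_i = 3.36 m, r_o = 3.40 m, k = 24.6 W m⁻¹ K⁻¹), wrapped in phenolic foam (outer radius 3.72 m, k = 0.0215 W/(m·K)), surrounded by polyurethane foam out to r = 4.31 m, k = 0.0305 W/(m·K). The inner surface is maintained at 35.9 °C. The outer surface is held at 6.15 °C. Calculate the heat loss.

Q = 157 W

Series thermal resistances, inner to outer:
  R_titanium = (1/3.36 − 1/3.40)/(4πk) = 0.003501/(4π·24.6) = 1.133×10^-5 K/W
  R_phenolic foam = (1/3.40 − 1/3.72)/(4πk) = 0.02530/(4π·0.0215) = 0.09364 K/W
  R_polyurethane foam = (1/3.72 − 1/4.31)/(4πk) = 0.03680/(4π·0.0305) = 0.09601 K/W
ΣR = 1.133×10^-5 + 0.09364 + 0.09601 = 0.1897 K/W
Q = ΔT/ΣR = (35.9 °C − 6.15 °C)/0.1897 = 157 W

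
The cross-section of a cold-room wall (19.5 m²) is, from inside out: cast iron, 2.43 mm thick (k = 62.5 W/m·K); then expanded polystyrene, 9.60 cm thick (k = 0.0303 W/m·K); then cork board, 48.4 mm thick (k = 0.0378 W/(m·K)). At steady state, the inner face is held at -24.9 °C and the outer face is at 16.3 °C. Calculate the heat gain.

Q = 181 W

Series thermal resistances, inner to outer:
  R_cast iron = L/(kA) = 0.00243/(62.5·19.5) = 1.994×10^-6 K/W
  R_expanded polystyrene = L/(kA) = 0.0960/(0.0303·19.5) = 0.1625 K/W
  R_cork board = L/(kA) = 0.0484/(0.0378·19.5) = 0.06566 K/W
ΣR = 1.994×10^-6 + 0.1625 + 0.06566 = 0.2282 K/W
Q = ΔT/ΣR = (-24.9 °C − 16.3 °C)/0.2282 = -181 W
(Negative Q ⇒ heat flows inward; heat gain = 181 W.)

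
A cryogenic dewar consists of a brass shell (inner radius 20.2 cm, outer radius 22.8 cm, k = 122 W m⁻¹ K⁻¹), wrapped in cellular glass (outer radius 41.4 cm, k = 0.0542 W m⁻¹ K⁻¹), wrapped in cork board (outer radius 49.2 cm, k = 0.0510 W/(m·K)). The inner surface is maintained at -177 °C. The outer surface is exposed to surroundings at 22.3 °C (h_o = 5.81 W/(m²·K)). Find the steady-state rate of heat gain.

Resistance network (inner→outer):
  R_brass = (1/0.202 − 1/0.228)/(4πk) = 0.5645/(4π·122) = 3.682×10^-4 K/W
  R_cellular glass = (1/0.228 − 1/0.414)/(4πk) = 1.971/(4π·0.0542) = 2.893 K/W
  R_cork board = (1/0.414 − 1/0.492)/(4πk) = 0.3829/(4π·0.0510) = 0.5975 K/W
  R_conv,out = 1/(4πr²h) = 1/(4π·0.492²·5.81) = 0.05658 K/W
ΣR = 3.682×10^-4 + 2.893 + 0.5975 + 0.05658 = 3.547 K/W
Q = ΔT/ΣR = (-177 °C − 22.3 °C)/3.547 = -56.2 W
(Negative Q ⇒ heat flows inward; heat gain = 56.2 W.)

Q = 56.2 W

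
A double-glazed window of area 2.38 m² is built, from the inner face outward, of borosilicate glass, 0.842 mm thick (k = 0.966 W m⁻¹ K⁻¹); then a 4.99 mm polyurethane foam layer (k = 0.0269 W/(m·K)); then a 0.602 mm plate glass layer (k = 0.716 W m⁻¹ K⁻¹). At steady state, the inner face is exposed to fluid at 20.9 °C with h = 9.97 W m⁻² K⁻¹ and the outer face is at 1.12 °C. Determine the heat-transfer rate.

Q = 164 W

Resistance network (inner→outer):
  R_conv,in = 1/(hA) = 1/(9.97·2.38) = 0.04214 K/W
  R_borosilicate glass = L/(kA) = 8.42×10^-4/(0.966·2.38) = 3.662×10^-4 K/W
  R_polyurethane foam = L/(kA) = 0.00499/(0.0269·2.38) = 0.07794 K/W
  R_plate glass = L/(kA) = 6.02×10^-4/(0.716·2.38) = 3.533×10^-4 K/W
ΣR = 0.04214 + 3.662×10^-4 + 0.07794 + 3.533×10^-4 = 0.1208 K/W
Q = ΔT/ΣR = (20.9 °C − 1.12 °C)/0.1208 = 164 W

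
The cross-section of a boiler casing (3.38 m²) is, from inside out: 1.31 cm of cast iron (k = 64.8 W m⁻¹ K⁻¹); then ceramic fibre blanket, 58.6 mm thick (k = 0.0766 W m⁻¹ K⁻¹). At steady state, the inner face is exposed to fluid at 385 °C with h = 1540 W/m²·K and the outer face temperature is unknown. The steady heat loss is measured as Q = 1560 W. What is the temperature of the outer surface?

Series resistances:
  R_conv,in = 1/(hA) = 1/(1540·3.38) = 1.921×10^-4 K/W
  R_cast iron = L/(kA) = 0.0131/(64.8·3.38) = 5.981×10^-5 K/W
  R_ceramic fibre blanket = L/(kA) = 0.0586/(0.0766·3.38) = 0.2263 K/W
ΣR = 0.2266 K/W
ΔT = Q·ΣR = 1560 × 0.2266 = 353.5 K
Heat flows outward, so T_out = T_in − ΔT = 385 − 353.5 = 31.5 °C

T_out = 31.5 °C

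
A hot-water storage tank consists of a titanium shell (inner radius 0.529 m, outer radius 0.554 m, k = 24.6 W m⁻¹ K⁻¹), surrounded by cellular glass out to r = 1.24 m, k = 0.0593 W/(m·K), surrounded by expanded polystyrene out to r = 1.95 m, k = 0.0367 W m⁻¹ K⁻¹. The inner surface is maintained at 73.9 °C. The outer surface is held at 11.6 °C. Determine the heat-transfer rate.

Resistance network (inner→outer):
  R_titanium = (1/0.529 − 1/0.554)/(4πk) = 0.08531/(4π·24.6) = 2.759×10^-4 K/W
  R_cellular glass = (1/0.554 − 1/1.24)/(4πk) = 0.9986/(4π·0.0593) = 1.340 K/W
  R_expanded polystyrene = (1/1.24 − 1/1.95)/(4πk) = 0.2936/(4π·0.0367) = 0.6367 K/W
ΣR = 2.759×10^-4 + 1.340 + 0.6367 = 1.977 K/W
Q = ΔT/ΣR = (73.9 °C − 11.6 °C)/1.977 = 31.5 W

Q = 31.5 W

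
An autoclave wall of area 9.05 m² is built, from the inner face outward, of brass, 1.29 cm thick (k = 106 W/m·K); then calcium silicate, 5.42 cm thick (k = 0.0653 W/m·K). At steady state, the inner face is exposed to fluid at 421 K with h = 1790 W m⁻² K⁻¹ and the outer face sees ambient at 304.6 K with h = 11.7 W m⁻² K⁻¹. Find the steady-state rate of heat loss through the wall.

Resistance network (inner→outer):
  R_conv,in = 1/(hA) = 1/(1790·9.05) = 6.173×10^-5 K/W
  R_brass = L/(kA) = 0.0129/(106·9.05) = 1.345×10^-5 K/W
  R_calcium silicate = L/(kA) = 0.0542/(0.0653·9.05) = 0.09171 K/W
  R_conv,out = 1/(hA) = 1/(11.7·9.05) = 0.009444 K/W
ΣR = 6.173×10^-5 + 1.345×10^-5 + 0.09171 + 0.009444 = 0.1012 K/W
Q = ΔT/ΣR = (421 K − 304.6 K)/0.1012 = 1150 W

Q = 1150 W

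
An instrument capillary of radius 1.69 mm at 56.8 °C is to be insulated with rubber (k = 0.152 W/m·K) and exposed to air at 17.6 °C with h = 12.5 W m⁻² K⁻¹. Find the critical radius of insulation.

r_cr = 1.22 cm

For a cylinder, r_cr = k_ins/h = 0.152/12.5 = 0.0122 m = 1.22 cm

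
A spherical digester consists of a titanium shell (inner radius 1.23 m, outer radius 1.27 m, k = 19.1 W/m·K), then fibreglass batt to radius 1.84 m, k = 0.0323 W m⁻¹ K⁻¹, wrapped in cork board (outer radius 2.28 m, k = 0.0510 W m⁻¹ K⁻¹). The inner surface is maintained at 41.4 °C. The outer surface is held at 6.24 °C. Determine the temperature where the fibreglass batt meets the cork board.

Series thermal resistances, inner to outer:
  R_titanium = (1/1.23 − 1/1.27)/(4πk) = 0.02561/(4π·19.1) = 1.067×10^-4 K/W
  R_fibreglass batt = (1/1.27 − 1/1.84)/(4πk) = 0.2439/(4π·0.0323) = 0.6010 K/W
  R_cork board = (1/1.84 − 1/2.28)/(4πk) = 0.1049/(4π·0.0510) = 0.1637 K/W
ΣR = 1.067×10^-4 + 0.6010 + 0.1637 = 0.7648 K/W
Q = ΔT/ΣR = (41.4 °C − 6.24 °C)/0.7648 = 45.97 W
From the inner boundary to the fibreglass batt/cork board interface, ΣR_partial = 0.6011 K/W.
T_interface = T_in − Q·ΣR_partial = 41.4 °C − (45.97)(0.6011) = 13.8 °C

T = 13.8 °C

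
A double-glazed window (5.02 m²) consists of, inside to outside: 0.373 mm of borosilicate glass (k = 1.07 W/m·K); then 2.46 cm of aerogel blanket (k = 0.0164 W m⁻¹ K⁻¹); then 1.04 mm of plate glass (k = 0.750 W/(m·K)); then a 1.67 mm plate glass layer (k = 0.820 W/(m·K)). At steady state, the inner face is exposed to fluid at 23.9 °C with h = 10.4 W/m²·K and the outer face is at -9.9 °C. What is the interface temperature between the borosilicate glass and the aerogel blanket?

T = 21.9 °C

Series thermal resistances, inner to outer:
  R_conv,in = 1/(hA) = 1/(10.4·5.02) = 0.01915 K/W
  R_borosilicate glass = L/(kA) = 3.73×10^-4/(1.07·5.02) = 6.944×10^-5 K/W
  R_aerogel blanket = L/(kA) = 0.0246/(0.0164·5.02) = 0.2988 K/W
  R_plate glass = L/(kA) = 0.00104/(0.750·5.02) = 2.762×10^-4 K/W
  R_plate glass = L/(kA) = 0.00167/(0.820·5.02) = 4.057×10^-4 K/W
ΣR = 0.01915 + 6.944×10^-5 + 0.2988 + 2.762×10^-4 + 4.057×10^-4 = 0.3187 K/W
Q = ΔT/ΣR = (23.9 °C − -9.9 °C)/0.3187 = 106.1 W
From the inner boundary to the borosilicate glass/aerogel blanket interface, ΣR_partial = 0.01922 K/W.
T_interface = T_in − Q·ΣR_partial = 23.9 °C − (106.1)(0.01922) = 21.9 °C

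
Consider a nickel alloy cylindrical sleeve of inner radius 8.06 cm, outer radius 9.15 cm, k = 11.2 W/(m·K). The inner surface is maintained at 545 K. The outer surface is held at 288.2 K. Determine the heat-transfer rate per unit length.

Q' = 2πk·ΔT/ln(r₂/r₁) = 2π × 11.2 × 256.8 / ln(0.0915/0.0806) = 1.42×10^5 W/m

Q' = 142 kW/m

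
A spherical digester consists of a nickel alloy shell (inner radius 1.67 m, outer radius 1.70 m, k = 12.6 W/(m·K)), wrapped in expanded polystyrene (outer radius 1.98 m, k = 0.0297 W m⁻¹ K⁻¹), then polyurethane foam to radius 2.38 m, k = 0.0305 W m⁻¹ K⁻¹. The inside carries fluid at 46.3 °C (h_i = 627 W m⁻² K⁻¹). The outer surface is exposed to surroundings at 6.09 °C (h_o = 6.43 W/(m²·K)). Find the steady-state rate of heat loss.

Q = 90.0 W

Treat each layer as a resistance in series:
  R_conv,in = 1/(4πr²h) = 1/(4π·1.67²·627) = 4.551×10^-5 K/W
  R_nickel alloy = (1/1.67 − 1/1.70)/(4πk) = 0.01057/(4π·12.6) = 6.674×10^-5 K/W
  R_expanded polystyrene = (1/1.70 − 1/1.98)/(4πk) = 0.08318/(4π·0.0297) = 0.2229 K/W
  R_polyurethane foam = (1/1.98 − 1/2.38)/(4πk) = 0.08488/(4π·0.0305) = 0.2215 K/W
  R_conv,out = 1/(4πr²h) = 1/(4π·2.38²·6.43) = 0.002185 K/W
ΣR = 4.551×10^-5 + 6.674×10^-5 + 0.2229 + 0.2215 + 0.002185 = 0.4467 K/W
Q = ΔT/ΣR = (46.3 °C − 6.09 °C)/0.4467 = 90.0 W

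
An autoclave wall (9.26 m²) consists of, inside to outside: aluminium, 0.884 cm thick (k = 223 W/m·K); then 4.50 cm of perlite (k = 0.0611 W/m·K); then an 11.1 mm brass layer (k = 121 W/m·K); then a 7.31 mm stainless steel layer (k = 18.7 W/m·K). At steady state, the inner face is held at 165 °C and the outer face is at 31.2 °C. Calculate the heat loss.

Series thermal resistances, inner to outer:
  R_aluminium = L/(kA) = 0.00884/(223·9.26) = 4.281×10^-6 K/W
  R_perlite = L/(kA) = 0.0450/(0.0611·9.26) = 0.07954 K/W
  R_brass = L/(kA) = 0.0111/(121·9.26) = 9.907×10^-6 K/W
  R_stainless steel = L/(kA) = 0.00731/(18.7·9.26) = 4.221×10^-5 K/W
ΣR = 4.281×10^-6 + 0.07954 + 9.907×10^-6 + 4.221×10^-5 = 0.07960 K/W
Q = ΔT/ΣR = (165 °C − 31.2 °C)/0.07960 = 1680 W

Q = 1680 W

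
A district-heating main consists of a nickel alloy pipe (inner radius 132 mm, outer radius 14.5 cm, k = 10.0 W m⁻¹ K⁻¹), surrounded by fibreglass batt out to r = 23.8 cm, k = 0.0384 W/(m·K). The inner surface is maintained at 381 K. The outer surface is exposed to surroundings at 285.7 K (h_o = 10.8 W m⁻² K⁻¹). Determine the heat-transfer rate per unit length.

Q' = 45.0 W/m

Resistance network (inner→outer):
  R'_nickel alloy = ln(0.145/0.132)/(2πk) = 0.09393/(2π·10.0) = 0.001495 m·K/W
  R'_fibreglass batt = ln(0.238/0.145)/(2πk) = 0.4955/(2π·0.0384) = 2.054 m·K/W
  R'_conv,out = 1/(2πr h) = 1/(2π·0.238·10.8) = 0.06192 m·K/W
ΣR = 0.001495 + 2.054 + 0.06192 = 2.117 m·K/W
Q' = ΔT/ΣR = (381 K − 285.7 K)/2.117 = 45.0 W/m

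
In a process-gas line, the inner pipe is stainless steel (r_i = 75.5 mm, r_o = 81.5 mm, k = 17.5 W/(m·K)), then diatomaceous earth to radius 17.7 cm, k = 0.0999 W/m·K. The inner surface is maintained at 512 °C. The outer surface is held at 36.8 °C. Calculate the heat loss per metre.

Treat each layer as a resistance in series:
  R'_stainless steel = ln(0.0815/0.0755)/(2πk) = 0.07647/(2π·17.5) = 6.955×10^-4 m·K/W
  R'_diatomaceous earth = ln(0.177/0.0815)/(2πk) = 0.7755/(2π·0.0999) = 1.236 m·K/W
ΣR = 6.955×10^-4 + 1.236 = 1.237 m·K/W
Q' = ΔT/ΣR = (512 °C − 36.8 °C)/1.237 = 384 W/m

Q' = 384 W/m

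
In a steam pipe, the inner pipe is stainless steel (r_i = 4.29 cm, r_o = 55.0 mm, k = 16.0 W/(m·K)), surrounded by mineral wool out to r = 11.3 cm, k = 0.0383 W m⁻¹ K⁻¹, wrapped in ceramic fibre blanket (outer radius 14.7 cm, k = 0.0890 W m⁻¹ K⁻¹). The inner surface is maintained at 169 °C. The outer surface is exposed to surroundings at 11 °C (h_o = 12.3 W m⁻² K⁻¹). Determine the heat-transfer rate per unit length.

Q' = 44.5 W/m

Series thermal resistances, inner to outer:
  R'_stainless steel = ln(0.0550/0.0429)/(2πk) = 0.2485/(2π·16.0) = 0.002471 m·K/W
  R'_mineral wool = ln(0.113/0.0550)/(2πk) = 0.7201/(2π·0.0383) = 2.992 m·K/W
  R'_ceramic fibre blanket = ln(0.147/0.113)/(2πk) = 0.2630/(2π·0.0890) = 0.4704 m·K/W
  R'_conv,out = 1/(2πr h) = 1/(2π·0.147·12.3) = 0.08802 m·K/W
ΣR = 0.002471 + 2.992 + 0.4704 + 0.08802 = 3.553 m·K/W
Q' = ΔT/ΣR = (169 °C − 11 °C)/3.553 = 44.5 W/m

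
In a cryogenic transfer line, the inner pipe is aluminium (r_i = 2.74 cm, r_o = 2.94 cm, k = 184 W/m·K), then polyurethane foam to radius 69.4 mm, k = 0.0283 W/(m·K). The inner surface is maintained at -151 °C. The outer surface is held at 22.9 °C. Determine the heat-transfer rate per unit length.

Series thermal resistances, inner to outer:
  R'_aluminium = ln(0.0294/0.0274)/(2πk) = 0.07045/(2π·184) = 6.094×10^-5 m·K/W
  R'_polyurethane foam = ln(0.0694/0.0294)/(2πk) = 0.8589/(2π·0.0283) = 4.830 m·K/W
ΣR = 6.094×10^-5 + 4.830 = 4.830 m·K/W
Q' = ΔT/ΣR = (-151 °C − 22.9 °C)/4.830 = -36.0 W/m
(Negative Q' ⇒ heat flows inward; heat gain = 36.0 W/m.)

Q' = 36.0 W/m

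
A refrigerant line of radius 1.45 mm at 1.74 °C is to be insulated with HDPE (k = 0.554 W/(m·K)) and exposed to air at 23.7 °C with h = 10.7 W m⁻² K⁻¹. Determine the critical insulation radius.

r_cr = 5.18 cm

For a cylinder, r_cr = k_ins/h = 0.554/10.7 = 0.0518 m = 5.18 cm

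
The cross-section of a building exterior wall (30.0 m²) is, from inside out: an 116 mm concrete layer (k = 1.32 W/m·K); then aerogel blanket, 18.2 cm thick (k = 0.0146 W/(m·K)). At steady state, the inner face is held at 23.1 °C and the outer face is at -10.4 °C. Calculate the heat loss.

Series thermal resistances, inner to outer:
  R_concrete = L/(kA) = 0.116/(1.32·30.0) = 0.002929 K/W
  R_aerogel blanket = L/(kA) = 0.182/(0.0146·30.0) = 0.4155 K/W
ΣR = 0.002929 + 0.4155 = 0.4184 K/W
Q = ΔT/ΣR = (23.1 °C − -10.4 °C)/0.4184 = 80.1 W

Q = 80.1 W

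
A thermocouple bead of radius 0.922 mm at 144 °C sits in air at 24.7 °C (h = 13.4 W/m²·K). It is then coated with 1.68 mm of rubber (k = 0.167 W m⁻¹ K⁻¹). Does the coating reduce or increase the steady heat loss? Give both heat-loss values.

increases: 0.0171 → 0.0985 W

Critical radius for a sphere: r_cr = 2k/h = 0.0249 m = 2.49 cm.
Outer radius after coating: r₂ = 9.22×10^-4 + 0.00168 = 0.002602 m.
Since r₁ < r_cr and r₂ ≤ r_cr, the coating moves toward the maximum at r_cr — heat loss rises.
Bare: R = 1/(4πr₁²h) = 6986 K/W; Q = 119.3/6986 = 0.0171 W.
Coated: R = R_cond + R_conv = 1211 K/W; Q = 119.3/1211 = 0.0985 W.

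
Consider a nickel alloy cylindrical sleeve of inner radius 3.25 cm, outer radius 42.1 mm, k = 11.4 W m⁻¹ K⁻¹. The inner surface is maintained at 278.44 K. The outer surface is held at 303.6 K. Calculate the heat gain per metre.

Q' = 2πk·ΔT/ln(r₂/r₁) = 2π × 11.4 × 25.16 / ln(0.0421/0.0325) = 6960 W/m

Q' = 6.96 kW/m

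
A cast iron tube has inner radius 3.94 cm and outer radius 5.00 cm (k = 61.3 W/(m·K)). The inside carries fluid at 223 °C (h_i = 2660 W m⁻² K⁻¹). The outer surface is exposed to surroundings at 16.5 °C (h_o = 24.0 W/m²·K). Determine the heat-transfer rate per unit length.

Series thermal resistances, inner to outer:
  R'_conv,in = 1/(2πr h) = 1/(2π·0.0394·2660) = 0.001519 m·K/W
  R'_cast iron = ln(0.0500/0.0394)/(2πk) = 0.2383/(2π·61.3) = 6.186×10^-4 m·K/W
  R'_conv,out = 1/(2πr h) = 1/(2π·0.0500·24.0) = 0.1326 m·K/W
ΣR = 0.001519 + 6.186×10^-4 + 0.1326 = 0.1347 m·K/W
Q' = ΔT/ΣR = (223 °C − 16.5 °C)/0.1347 = 1530 W/m

Q' = 1530 W/m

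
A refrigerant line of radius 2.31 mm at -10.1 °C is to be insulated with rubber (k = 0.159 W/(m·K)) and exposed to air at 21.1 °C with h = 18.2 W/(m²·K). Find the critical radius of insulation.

r_cr = 0.874 cm

For a cylinder, r_cr = k_ins/h = 0.159/18.2 = 0.00874 m = 0.874 cm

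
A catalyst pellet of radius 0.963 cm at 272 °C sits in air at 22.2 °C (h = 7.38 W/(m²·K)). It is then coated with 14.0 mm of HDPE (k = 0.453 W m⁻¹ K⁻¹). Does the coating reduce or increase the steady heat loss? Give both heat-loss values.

Critical radius for a sphere: r_cr = 2k/h = 0.123 m = 12.3 cm.
Outer radius after coating: r₂ = 0.00963 + 0.0140 = 0.02363 m.
Since r₁ < r_cr and r₂ ≤ r_cr, the coating moves toward the maximum at r_cr — heat loss rises.
Bare: R = 1/(4πr₁²h) = 116.3 K/W; Q = 249.8/116.3 = 2.15 W.
Coated: R = R_cond + R_conv = 30.12 K/W; Q = 249.8/30.12 = 8.29 W.

increases: 2.15 → 8.29 W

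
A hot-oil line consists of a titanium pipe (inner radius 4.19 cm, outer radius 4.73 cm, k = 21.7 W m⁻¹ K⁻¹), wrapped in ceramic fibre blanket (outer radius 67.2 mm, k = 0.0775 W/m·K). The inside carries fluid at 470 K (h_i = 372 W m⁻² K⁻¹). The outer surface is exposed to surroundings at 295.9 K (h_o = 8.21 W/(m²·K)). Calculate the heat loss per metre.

Treat each layer as a resistance in series:
  R'_conv,in = 1/(2πr h) = 1/(2π·0.0419·372) = 0.01021 m·K/W
  R'_titanium = ln(0.0473/0.0419)/(2πk) = 0.1212/(2π·21.7) = 8.891×10^-4 m·K/W
  R'_ceramic fibre blanket = ln(0.0672/0.0473)/(2πk) = 0.3512/(2π·0.0775) = 0.7212 m·K/W
  R'_conv,out = 1/(2πr h) = 1/(2π·0.0672·8.21) = 0.2885 m·K/W
ΣR = 0.01021 + 8.891×10^-4 + 0.7212 + 0.2885 = 1.021 m·K/W
Q' = ΔT/ΣR = (470 K − 295.9 K)/1.021 = 171 W/m

Q' = 171 W/m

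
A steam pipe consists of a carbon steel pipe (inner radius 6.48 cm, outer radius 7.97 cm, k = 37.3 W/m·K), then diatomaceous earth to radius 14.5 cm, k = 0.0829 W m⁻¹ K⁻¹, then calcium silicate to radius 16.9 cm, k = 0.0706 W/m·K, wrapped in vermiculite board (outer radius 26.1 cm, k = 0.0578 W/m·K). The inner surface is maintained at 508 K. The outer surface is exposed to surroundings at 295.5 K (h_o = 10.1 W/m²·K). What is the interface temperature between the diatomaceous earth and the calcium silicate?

Resistance network (inner→outer):
  R'_carbon steel = ln(0.0797/0.0648)/(2πk) = 0.2070/(2π·37.3) = 8.831×10^-4 m·K/W
  R'_diatomaceous earth = ln(0.145/0.0797)/(2πk) = 0.5985/(2π·0.0829) = 1.149 m·K/W
  R'_calcium silicate = ln(0.169/0.145)/(2πk) = 0.1532/(2π·0.0706) = 0.3453 m·K/W
  R'_vermiculite board = ln(0.261/0.169)/(2πk) = 0.4346/(2π·0.0578) = 1.197 m·K/W
  R'_conv,out = 1/(2πr h) = 1/(2π·0.261·10.1) = 0.06038 m·K/W
ΣR = 8.831×10^-4 + 1.149 + 0.3453 + 1.197 + 0.06038 = 2.753 m·K/W
Q' = ΔT/ΣR = (508 K − 295.5 K)/2.753 = 77.19 W/m
From the inner boundary to the diatomaceous earth/calcium silicate interface, ΣR_partial = 1.150 m·K/W.
T_interface = T_in − Q'·ΣR_partial = 508 K − (77.19)(1.150) = 419 K

T = 419 K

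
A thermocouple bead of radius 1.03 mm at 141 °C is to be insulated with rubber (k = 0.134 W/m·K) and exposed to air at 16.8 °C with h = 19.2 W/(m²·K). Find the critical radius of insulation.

For a sphere, r_cr = 2k_ins/h = 2·0.134/19.2 = 0.0140 m = 1.40 cm

r_cr = 1.40 cm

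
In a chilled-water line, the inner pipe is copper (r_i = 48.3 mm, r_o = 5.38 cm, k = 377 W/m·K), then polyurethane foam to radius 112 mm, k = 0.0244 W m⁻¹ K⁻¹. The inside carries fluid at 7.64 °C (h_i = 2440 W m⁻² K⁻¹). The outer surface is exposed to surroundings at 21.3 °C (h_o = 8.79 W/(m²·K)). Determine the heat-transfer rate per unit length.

Q' = 2.76 W/m

Series thermal resistances, inner to outer:
  R'_conv,in = 1/(2πr h) = 1/(2π·0.0483·2440) = 0.001350 m·K/W
  R'_copper = ln(0.0538/0.0483)/(2πk) = 0.1078/(2π·377) = 4.553×10^-5 m·K/W
  R'_polyurethane foam = ln(0.112/0.0538)/(2πk) = 0.7332/(2π·0.0244) = 4.783 m·K/W
  R'_conv,out = 1/(2πr h) = 1/(2π·0.112·8.79) = 0.1617 m·K/W
ΣR = 0.001350 + 4.553×10^-5 + 4.783 + 0.1617 = 4.946 m·K/W
Q' = ΔT/ΣR = (7.64 °C − 21.3 °C)/4.946 = -2.76 W/m
(Negative Q' ⇒ heat flows inward; heat gain = 2.76 W/m.)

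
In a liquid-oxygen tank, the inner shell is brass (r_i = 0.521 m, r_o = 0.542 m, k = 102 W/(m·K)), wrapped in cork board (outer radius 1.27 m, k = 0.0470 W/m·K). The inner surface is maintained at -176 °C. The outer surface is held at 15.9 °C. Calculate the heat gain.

Q = 107 W

Treat each layer as a resistance in series:
  R_brass = (1/0.521 − 1/0.542)/(4πk) = 0.07437/(4π·102) = 5.802×10^-5 K/W
  R_cork board = (1/0.542 − 1/1.27)/(4πk) = 1.058/(4π·0.0470) = 1.791 K/W
ΣR = 5.802×10^-5 + 1.791 = 1.791 K/W
Q = ΔT/ΣR = (-176 °C − 15.9 °C)/1.791 = -107 W
(Negative Q ⇒ heat flows inward; heat gain = 107 W.)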